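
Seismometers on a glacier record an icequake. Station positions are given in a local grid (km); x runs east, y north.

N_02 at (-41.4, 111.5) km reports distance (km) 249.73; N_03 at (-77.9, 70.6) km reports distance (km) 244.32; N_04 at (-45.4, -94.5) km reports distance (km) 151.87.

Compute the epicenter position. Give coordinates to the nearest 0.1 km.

106.4 km east, -89.8 km north

Circle about each station: (x + 41.4)² + (y − 111.5)² = 249.73²; (x + 77.9)² + (y − 70.6)² = 244.32²; (x + 45.4)² + (y + 94.5)² = 151.87².
Subtracting pairs of circle equations eliminates x²+y² and gives linear equations (the radical axes):
-73.0 x − 81.8 y = -420.63
-8.0 x − 412.0 y = 36145.78
Solving the 2×2 system: x ≈ 106.4, y ≈ -89.8 km.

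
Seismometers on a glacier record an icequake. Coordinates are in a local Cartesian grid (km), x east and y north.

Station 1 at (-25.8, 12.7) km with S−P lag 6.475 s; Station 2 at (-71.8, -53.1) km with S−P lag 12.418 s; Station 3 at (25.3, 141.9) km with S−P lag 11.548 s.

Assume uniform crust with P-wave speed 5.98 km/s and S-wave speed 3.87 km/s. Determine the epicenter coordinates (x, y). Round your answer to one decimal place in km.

Distance from S−P lag: d = Δt · v_P v_S / (v_P − v_S) = Δt · (5.98·3.87)/(5.98−3.87) ≈ 10.9681·Δt.
So d_Station 1 = 71.02, d_Station 2 = 136.20, d_Station 3 = 126.66 km.
Circle about each station: (x + 25.8)² + (y − 12.7)² = 71.02²; (x + 71.8)² + (y + 53.1)² = 136.20²; (x − 25.3)² + (y − 141.9)² = 126.66².
Subtracting the Station 1 equation from the Station 2 and Station 3 equations removes the quadratic terms:
-92.0 x − 131.6 y = -6358.68
102.2 x + 258.4 y = 8949.85
Solving the 2×2 system: x ≈ 45.1, y ≈ 16.8 km.

x ≈ 45.1 km, y ≈ 16.8 km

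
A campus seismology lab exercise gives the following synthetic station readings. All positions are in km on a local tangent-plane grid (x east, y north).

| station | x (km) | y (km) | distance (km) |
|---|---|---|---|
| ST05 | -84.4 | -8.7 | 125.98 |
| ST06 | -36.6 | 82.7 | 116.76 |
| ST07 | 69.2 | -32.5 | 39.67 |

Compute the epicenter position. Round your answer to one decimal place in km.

41.5 km east, -4.1 km north

Circle about each station: (x + 84.4)² + (y + 8.7)² = 125.98²; (x + 36.6)² + (y − 82.7)² = 116.76²; (x − 69.2)² + (y + 32.5)² = 39.67².
Subtracting the ST05 equation from the ST06 and ST07 equations removes the quadratic terms:
95.6 x + 182.8 y = 3217.86
307.2 x − 47.6 y = 12943.09
Solving the 2×2 system: x ≈ 41.5, y ≈ -4.1 km.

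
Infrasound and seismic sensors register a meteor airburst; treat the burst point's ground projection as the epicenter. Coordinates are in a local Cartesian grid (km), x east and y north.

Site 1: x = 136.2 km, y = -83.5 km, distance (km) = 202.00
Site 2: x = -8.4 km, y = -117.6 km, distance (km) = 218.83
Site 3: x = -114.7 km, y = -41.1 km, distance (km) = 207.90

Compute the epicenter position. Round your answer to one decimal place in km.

Circle about each station: (x − 136.2)² + (y + 83.5)² = 202.00²; (x + 8.4)² + (y + 117.6)² = 218.83²; (x + 114.7)² + (y + 41.1)² = 207.90².
Subtracting the Site 1 equation from the Site 2 and Site 3 equations removes the quadratic terms:
-289.2 x − 68.2 y = -18704.94
-501.8 x + 84.8 y = -13095.80
Solving the 2×2 system: x ≈ 42.2, y ≈ 95.3 km.
Check against Site 1 (with the unrounded x, y): √((x − 136.2)²+(y + 83.5)²) = 202.01 ≈ 202.00 km. ✓

42.2 km east, 95.3 km north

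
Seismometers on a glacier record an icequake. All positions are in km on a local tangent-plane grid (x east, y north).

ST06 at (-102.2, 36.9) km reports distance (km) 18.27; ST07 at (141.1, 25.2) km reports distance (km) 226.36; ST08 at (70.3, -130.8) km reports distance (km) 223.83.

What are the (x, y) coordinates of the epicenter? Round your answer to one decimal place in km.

Circle about each station: (x + 102.2)² + (y − 36.9)² = 18.27²; (x − 141.1)² + (y − 25.2)² = 226.36²; (x − 70.3)² + (y + 130.8)² = 223.83².
Subtracting pairs of circle equations eliminates x²+y² and gives linear equations (the radical axes):
486.6 x − 23.4 y = -42167.26
345.0 x − 335.4 y = -39521.80
Solving the 2×2 system: x ≈ -85.2, y ≈ 30.2 km.
Check against ST06 (with the unrounded x, y): √((x + 102.2)²+(y − 36.9)²) = 18.27 ≈ 18.27 km. ✓

-85.2 km east, 30.2 km north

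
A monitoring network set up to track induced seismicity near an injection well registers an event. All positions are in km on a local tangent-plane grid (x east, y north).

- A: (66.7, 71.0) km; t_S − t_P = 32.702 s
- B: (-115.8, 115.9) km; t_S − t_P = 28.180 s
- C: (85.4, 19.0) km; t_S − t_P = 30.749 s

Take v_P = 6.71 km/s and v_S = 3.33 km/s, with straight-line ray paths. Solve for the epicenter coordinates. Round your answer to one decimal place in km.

Distance from S−P lag: d = Δt · v_P v_S / (v_P − v_S) = Δt · (6.71·3.33)/(6.71−3.33) ≈ 6.6107·Δt.
So d_A = 216.18, d_B = 186.29, d_C = 203.27 km.
Circle about each station: (x − 66.7)² + (y − 71.0)² = 216.18²; (x + 115.8)² + (y − 115.9)² = 186.29²; (x − 85.4)² + (y − 19.0)² = 203.27².
Subtracting pairs of circle equations eliminates x²+y² and gives linear equations (the radical axes):
-365.0 x + 89.8 y = 29382.39
37.4 x − 104.0 y = 3579.37
Solving the 2×2 system: x ≈ -97.6, y ≈ -69.5 km.
Check against A (with the unrounded x, y): √((x − 66.7)²+(y − 71.0)²) = 216.19 ≈ 216.18 km. ✓

(-97.6, -69.5)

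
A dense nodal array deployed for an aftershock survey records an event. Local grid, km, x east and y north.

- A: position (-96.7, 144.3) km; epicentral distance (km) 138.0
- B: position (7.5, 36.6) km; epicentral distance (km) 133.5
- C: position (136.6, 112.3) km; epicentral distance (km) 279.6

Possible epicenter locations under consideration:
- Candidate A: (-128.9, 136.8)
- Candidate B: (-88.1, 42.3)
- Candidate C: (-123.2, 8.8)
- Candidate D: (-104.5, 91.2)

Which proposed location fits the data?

Candidate C

For each candidate, compare |candidate − station| to the reported distance:
Candidate A: residuals A 104.9, B 35.7, C 13.0 → max 104.9 km
Candidate B: residuals A 35.6, B 37.7, C 44.2 → max 44.2 km
Candidate C: residuals A 0.1, B 0.1, C 0.1 → max 0.1 km
Candidate D: residuals A 84.3, B 8.9, C 37.6 → max 84.3 km
Only Candidate C has all residuals ≈ 0.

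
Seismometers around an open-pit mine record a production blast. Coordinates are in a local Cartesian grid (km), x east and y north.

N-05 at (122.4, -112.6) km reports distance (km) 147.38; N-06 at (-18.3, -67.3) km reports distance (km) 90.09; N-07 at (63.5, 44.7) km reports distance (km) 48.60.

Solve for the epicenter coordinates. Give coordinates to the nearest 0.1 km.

Circle about each station: (x − 122.4)² + (y + 112.6)² = 147.38²; (x + 18.3)² + (y + 67.3)² = 90.09²; (x − 63.5)² + (y − 44.7)² = 48.60².
Subtracting the N-05 equation from the N-06 and N-07 equations removes the quadratic terms:
-281.4 x + 90.6 y = -9191.68
-117.8 x + 314.6 y = -2271.28
Solving the 2×2 system: x ≈ 34.5, y ≈ 5.7 km.

(34.5, 5.7)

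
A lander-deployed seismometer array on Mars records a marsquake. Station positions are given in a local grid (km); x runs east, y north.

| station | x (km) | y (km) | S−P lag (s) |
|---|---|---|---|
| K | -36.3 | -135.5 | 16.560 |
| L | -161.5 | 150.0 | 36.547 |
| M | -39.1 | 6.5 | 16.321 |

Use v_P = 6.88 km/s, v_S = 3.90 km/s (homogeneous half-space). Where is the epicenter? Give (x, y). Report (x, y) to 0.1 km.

92.1 km east, -59.7 km north

Distance from S−P lag: d = Δt · v_P v_S / (v_P − v_S) = Δt · (6.88·3.90)/(6.88−3.90) ≈ 9.0040·Δt.
So d_K = 149.11, d_L = 329.07, d_M = 146.95 km.
Circle about each station: (x + 36.3)² + (y + 135.5)² = 149.11²; (x + 161.5)² + (y − 150.0)² = 329.07²; (x + 39.1)² + (y − 6.5)² = 146.95².
Subtracting the K equation from the L and M equations removes the quadratic terms:
-250.4 x + 571.0 y = -57148.96
-5.6 x + 284.0 y = -17467.39
Solving the 2×2 system: x ≈ 92.1, y ≈ -59.7 km.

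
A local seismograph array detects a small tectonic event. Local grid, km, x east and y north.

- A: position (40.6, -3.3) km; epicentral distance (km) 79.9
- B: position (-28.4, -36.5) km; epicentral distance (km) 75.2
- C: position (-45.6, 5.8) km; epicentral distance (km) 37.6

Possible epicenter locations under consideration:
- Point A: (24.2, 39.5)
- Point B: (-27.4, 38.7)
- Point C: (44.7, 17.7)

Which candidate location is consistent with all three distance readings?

For each candidate, compare |candidate − station| to the reported distance:
Point A: residuals A 34.1, B 17.2, C 39.9 → max 39.9 km
Point B: residuals A 0.0, B 0.0, C 0.0 → max 0.0 km
Point C: residuals A 58.5, B 15.8, C 53.5 → max 58.5 km
Only Point B has all residuals ≈ 0.

Point B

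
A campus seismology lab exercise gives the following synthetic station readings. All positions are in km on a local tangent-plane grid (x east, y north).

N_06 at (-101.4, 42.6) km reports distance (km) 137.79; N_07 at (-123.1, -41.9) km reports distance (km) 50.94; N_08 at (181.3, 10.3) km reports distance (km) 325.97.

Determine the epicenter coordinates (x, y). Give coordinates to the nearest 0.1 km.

Circle about each station: (x + 101.4)² + (y − 42.6)² = 137.79²; (x + 123.1)² + (y + 41.9)² = 50.94²; (x − 181.3)² + (y − 10.3)² = 325.97².
Subtracting pairs of circle equations eliminates x²+y² and gives linear equations (the radical axes):
-43.4 x − 169.0 y = 21203.70
565.4 x − 64.6 y = -66391.30
Solving the 2×2 system: x ≈ -128.0, y ≈ -92.6 km.

-128.0 km east, -92.6 km north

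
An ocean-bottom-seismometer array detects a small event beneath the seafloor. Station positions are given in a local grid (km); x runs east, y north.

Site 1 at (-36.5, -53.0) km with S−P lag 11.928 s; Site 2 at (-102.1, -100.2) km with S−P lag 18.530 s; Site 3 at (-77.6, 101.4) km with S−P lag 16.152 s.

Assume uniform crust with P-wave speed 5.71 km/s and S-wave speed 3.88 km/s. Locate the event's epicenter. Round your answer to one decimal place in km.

(94.3, 8.2)

Distance from S−P lag: d = Δt · v_P v_S / (v_P − v_S) = Δt · (5.71·3.88)/(5.71−3.88) ≈ 12.1064·Δt.
So d_Site 1 = 144.41, d_Site 2 = 224.33, d_Site 3 = 195.54 km.
Circle about each station: (x + 36.5)² + (y + 53.0)² = 144.41²; (x + 102.1)² + (y + 100.2)² = 224.33²; (x + 77.6)² + (y − 101.4)² = 195.54².
Subtracting the Site 1 equation from the Site 2 and Site 3 equations removes the quadratic terms:
-131.2 x − 94.4 y = -13146.50
-82.2 x + 308.8 y = -5219.17
Solving the 2×2 system: x ≈ 94.3, y ≈ 8.2 km.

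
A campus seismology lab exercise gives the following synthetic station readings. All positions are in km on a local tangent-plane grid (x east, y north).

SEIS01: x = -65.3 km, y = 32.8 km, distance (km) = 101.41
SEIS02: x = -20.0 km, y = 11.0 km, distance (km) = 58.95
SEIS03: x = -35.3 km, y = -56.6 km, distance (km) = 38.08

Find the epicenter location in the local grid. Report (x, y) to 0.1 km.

Circle about each station: (x + 65.3)² + (y − 32.8)² = 101.41²; (x + 20.0)² + (y − 11.0)² = 58.95²; (x + 35.3)² + (y + 56.6)² = 38.08².
Subtracting the SEIS01 equation from the SEIS02 and SEIS03 equations removes the quadratic terms:
90.6 x − 43.6 y = 1989.96
60.0 x − 178.8 y = 7943.62
Solving the 2×2 system: x ≈ 0.7, y ≈ -44.2 km.

x ≈ 0.7 km, y ≈ -44.2 km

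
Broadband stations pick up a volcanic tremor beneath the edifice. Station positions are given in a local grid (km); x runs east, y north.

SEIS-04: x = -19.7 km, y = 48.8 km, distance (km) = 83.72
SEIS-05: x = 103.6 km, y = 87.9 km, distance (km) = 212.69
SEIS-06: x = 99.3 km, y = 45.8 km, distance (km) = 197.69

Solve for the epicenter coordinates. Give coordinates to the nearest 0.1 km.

(-95.8, 13.9)

Circle about each station: (x + 19.7)² + (y − 48.8)² = 83.72²; (x − 103.6)² + (y − 87.9)² = 212.69²; (x − 99.3)² + (y − 45.8)² = 197.69².
Subtracting pairs of circle equations eliminates x²+y² and gives linear equations (the radical axes):
246.6 x + 78.2 y = -22538.16
238.0 x − 6.0 y = -22883.70
Solving the 2×2 system: x ≈ -95.8, y ≈ 13.9 km.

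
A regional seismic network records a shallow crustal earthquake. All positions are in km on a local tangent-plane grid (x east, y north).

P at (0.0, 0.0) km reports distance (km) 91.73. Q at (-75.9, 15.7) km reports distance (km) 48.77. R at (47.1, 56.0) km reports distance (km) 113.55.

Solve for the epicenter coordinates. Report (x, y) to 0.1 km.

Circle about each station: x² + y² = 91.73²; (x + 75.9)² + (y − 15.7)² = 48.77²; (x − 47.1)² + (y − 56.0)² = 113.55².
Subtracting the P equation from the Q and R equations removes the quadratic terms:
-151.8 x + 31.4 y = 12043.18
94.2 x + 112.0 y = 875.20
Solving the 2×2 system: x ≈ -66.2, y ≈ 63.5 km.

-66.2 km east, 63.5 km north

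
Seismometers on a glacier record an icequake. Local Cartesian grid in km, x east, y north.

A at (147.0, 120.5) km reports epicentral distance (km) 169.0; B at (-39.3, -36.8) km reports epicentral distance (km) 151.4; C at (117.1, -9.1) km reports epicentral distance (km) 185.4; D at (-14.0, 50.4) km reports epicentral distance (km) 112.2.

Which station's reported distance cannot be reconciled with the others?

Solve using three stations at a time. Using A, B, C (subtract circle equations pairwise → linear system) gives (x, y) ≈ (-21.9, 113.6).
Distances from that point to each station vs reported:
  A: calculated 169.0 vs reported 169.0 → residual 0.0 km
  B: calculated 151.4 vs reported 151.4 → residual 0.0 km
  C: calculated 185.4 vs reported 185.4 → residual 0.0 km
  D: calculated 63.7 vs reported 112.2 → residual 48.5 km
A, B, C are mutually consistent (residuals ≈ 0); D is off by 48.5 km.

D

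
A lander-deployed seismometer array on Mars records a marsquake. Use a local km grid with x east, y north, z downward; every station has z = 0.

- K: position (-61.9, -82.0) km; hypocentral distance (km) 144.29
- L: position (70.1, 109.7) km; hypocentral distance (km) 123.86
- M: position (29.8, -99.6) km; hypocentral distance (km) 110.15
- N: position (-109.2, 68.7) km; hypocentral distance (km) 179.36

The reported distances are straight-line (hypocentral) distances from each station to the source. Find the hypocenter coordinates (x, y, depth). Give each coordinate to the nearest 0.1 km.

Each station gives a sphere (x−x_i)² + (y−y_i)² + z² = d_i² (stations at z=0).
Subtracting the K sphere from L and M: z² cancels, leaving linear equations in x and y:
264.0 x + 383.4 y = 11870.79
183.4 x − 35.2 y = 8939.17
Solving: x ≈ 48.301, y ≈ -2.297 km (keep extra digits for the depth step; rounded: 48.3, -2.3).
Then from the K sphere: z² = 144.29² − (x + 61.9)² − (y + 82.0)² with x = 48.301, y = -2.297, so z ≈ 48.195 ≈ 48.2 km.

(48.3, -2.3, 48.2)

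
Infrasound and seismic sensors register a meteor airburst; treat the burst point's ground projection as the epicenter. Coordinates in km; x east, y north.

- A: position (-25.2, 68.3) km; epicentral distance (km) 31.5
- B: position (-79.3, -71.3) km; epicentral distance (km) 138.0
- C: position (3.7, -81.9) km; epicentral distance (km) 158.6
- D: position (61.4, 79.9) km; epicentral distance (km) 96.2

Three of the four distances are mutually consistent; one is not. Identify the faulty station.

Solve using three stations at a time. Using A, B, C (subtract circle equations pairwise → linear system) gives (x, y) ≈ (-56.5, 64.8).
Distances from that point to each station vs reported:
  A: calculated 31.5 vs reported 31.5 → residual 0.0 km
  B: calculated 138.0 vs reported 138.0 → residual 0.0 km
  C: calculated 158.6 vs reported 158.6 → residual 0.0 km
  D: calculated 118.9 vs reported 96.2 → residual 22.7 km
A, B, C are mutually consistent (residuals ≈ 0); D is off by 22.7 km.

D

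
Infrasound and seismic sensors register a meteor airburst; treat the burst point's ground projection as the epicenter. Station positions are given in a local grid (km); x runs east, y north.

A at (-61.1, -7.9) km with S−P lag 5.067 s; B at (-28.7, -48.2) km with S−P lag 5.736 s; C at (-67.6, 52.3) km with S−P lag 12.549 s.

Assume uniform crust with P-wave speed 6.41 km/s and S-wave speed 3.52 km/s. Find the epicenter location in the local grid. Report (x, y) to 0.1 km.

Distance from S−P lag: d = Δt · v_P v_S / (v_P − v_S) = Δt · (6.41·3.52)/(6.41−3.52) ≈ 7.8073·Δt.
So d_A = 39.56, d_B = 44.78, d_C = 97.97 km.
Circle about each station: (x + 61.1)² + (y + 7.9)² = 39.56²; (x + 28.7)² + (y + 48.2)² = 44.78²; (x + 67.6)² + (y − 52.3)² = 97.97².
Subtracting pairs of circle equations eliminates x²+y² and gives linear equations (the radical axes):
64.8 x − 80.6 y = -1088.94
-13.0 x + 120.4 y = -4523.70
Solving the 2×2 system: x ≈ -73.4, y ≈ -45.5 km.

-73.4 km east, -45.5 km north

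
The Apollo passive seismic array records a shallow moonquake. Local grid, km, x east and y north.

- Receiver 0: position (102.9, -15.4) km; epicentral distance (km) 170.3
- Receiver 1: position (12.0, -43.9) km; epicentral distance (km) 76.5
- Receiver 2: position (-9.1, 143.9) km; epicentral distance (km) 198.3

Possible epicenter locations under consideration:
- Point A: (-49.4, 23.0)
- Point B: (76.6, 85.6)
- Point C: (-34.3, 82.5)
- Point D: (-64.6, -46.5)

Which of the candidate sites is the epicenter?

Point D

For each candidate, compare |candidate − station| to the reported distance:
Point A: residuals Receiver 0 13.2, Receiver 1 14.3, Receiver 2 70.9 → max 70.9 km
Point B: residuals Receiver 0 65.9, Receiver 1 68.2, Receiver 2 94.6 → max 94.6 km
Point C: residuals Receiver 0 1.8, Receiver 1 58.1, Receiver 2 131.9 → max 131.9 km
Point D: residuals Receiver 0 0.1, Receiver 1 0.1, Receiver 2 0.0 → max 0.1 km
Only Point D has all residuals ≈ 0.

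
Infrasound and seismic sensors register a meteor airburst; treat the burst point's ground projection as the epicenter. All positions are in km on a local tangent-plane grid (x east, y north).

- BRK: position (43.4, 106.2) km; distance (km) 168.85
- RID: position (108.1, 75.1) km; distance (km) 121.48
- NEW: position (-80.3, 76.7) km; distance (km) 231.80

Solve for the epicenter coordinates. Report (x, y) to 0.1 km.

x ≈ 116.3 km, y ≈ -46.1 km

Circle about each station: (x − 43.4)² + (y − 106.2)² = 168.85²; (x − 108.1)² + (y − 75.1)² = 121.48²; (x + 80.3)² + (y − 76.7)² = 231.80².
Subtracting pairs of circle equations eliminates x²+y² and gives linear equations (the radical axes):
129.4 x − 62.2 y = 17916.55
-247.4 x − 59.0 y = -26051.94
Solving the 2×2 system: x ≈ 116.3, y ≈ -46.1 km.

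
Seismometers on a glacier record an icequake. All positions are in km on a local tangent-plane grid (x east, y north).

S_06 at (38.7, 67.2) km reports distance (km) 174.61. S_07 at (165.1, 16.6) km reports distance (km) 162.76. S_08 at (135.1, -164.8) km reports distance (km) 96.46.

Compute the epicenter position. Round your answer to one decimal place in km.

58.4 km east, -106.3 km north

Circle about each station: (x − 38.7)² + (y − 67.2)² = 174.61²; (x − 165.1)² + (y − 16.6)² = 162.76²; (x − 135.1)² + (y + 164.8)² = 96.46².
Subtracting the S_06 equation from the S_07 and S_08 equations removes the quadratic terms:
252.8 x − 101.2 y = 25517.87
192.8 x − 464.0 y = 60581.64
Solving the 2×2 system: x ≈ 58.4, y ≈ -106.3 km.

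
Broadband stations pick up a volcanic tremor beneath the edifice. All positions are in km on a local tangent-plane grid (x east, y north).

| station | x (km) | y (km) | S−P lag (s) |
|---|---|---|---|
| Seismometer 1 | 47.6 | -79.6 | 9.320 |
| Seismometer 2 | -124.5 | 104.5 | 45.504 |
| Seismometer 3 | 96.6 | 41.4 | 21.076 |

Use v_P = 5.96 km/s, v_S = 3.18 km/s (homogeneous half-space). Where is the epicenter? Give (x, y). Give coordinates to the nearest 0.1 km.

Distance from S−P lag: d = Δt · v_P v_S / (v_P − v_S) = Δt · (5.96·3.18)/(5.96−3.18) ≈ 6.8176·Δt.
So d_Seismometer 1 = 63.54, d_Seismometer 2 = 310.23, d_Seismometer 3 = 143.69 km.
Circle about each station: (x − 47.6)² + (y + 79.6)² = 63.54²; (x + 124.5)² + (y − 104.5)² = 310.23²; (x − 96.6)² + (y − 41.4)² = 143.69².
Subtracting the Seismometer 1 equation from the Seismometer 2 and Seismometer 3 equations removes the quadratic terms:
-344.2 x + 368.2 y = -74386.74
98.0 x + 242.0 y = -14165.88
Solving the 2×2 system: x ≈ 107.1, y ≈ -101.9 km.

107.1 km east, -101.9 km north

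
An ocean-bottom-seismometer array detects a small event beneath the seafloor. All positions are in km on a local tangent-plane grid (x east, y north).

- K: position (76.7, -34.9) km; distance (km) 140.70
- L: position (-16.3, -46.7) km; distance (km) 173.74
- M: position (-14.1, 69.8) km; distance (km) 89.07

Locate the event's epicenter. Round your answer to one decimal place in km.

(67.5, 105.5)

Circle about each station: (x − 76.7)² + (y + 34.9)² = 140.70²; (x + 16.3)² + (y + 46.7)² = 173.74²; (x + 14.1)² + (y − 69.8)² = 89.07².
Subtracting the K equation from the L and M equations removes the quadratic terms:
-186.0 x − 23.6 y = -15043.42
-181.6 x + 209.4 y = 9832.98
Solving the 2×2 system: x ≈ 67.5, y ≈ 105.5 km.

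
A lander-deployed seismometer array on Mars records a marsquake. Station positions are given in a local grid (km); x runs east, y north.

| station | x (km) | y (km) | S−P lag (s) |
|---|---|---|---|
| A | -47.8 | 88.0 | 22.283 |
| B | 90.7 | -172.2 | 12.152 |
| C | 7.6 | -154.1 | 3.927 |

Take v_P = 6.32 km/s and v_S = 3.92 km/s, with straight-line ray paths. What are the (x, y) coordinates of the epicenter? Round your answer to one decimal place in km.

-30.9 km east, -141.4 km north

Distance from S−P lag: d = Δt · v_P v_S / (v_P − v_S) = Δt · (6.32·3.92)/(6.32−3.92) ≈ 10.3227·Δt.
So d_A = 230.02, d_B = 125.44, d_C = 40.54 km.
Circle about each station: (x + 47.8)² + (y − 88.0)² = 230.02²; (x − 90.7)² + (y + 172.2)² = 125.44²; (x − 7.6)² + (y + 154.1)² = 40.54².
Subtracting pairs of circle equations eliminates x²+y² and gives linear equations (the radical axes):
277.0 x − 520.4 y = 65024.50
110.8 x − 484.2 y = 65041.44
Solving the 2×2 system: x ≈ -30.9, y ≈ -141.4 km.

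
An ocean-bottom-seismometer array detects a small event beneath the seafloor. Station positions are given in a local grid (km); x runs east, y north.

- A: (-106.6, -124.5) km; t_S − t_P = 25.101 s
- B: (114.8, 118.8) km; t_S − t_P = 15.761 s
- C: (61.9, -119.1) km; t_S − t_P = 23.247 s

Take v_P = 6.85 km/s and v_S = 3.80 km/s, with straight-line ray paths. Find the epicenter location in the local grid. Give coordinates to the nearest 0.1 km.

Distance from S−P lag: d = Δt · v_P v_S / (v_P − v_S) = Δt · (6.85·3.80)/(6.85−3.80) ≈ 8.5344·Δt.
So d_A = 214.22, d_B = 134.51, d_C = 198.40 km.
Circle about each station: (x + 106.6)² + (y + 124.5)² = 214.22²; (x − 114.8)² + (y − 118.8)² = 134.51²; (x − 61.9)² + (y + 119.1)² = 198.40².
Subtracting the A equation from the B and C equations removes the quadratic terms:
442.8 x + 486.6 y = 28225.94
337.0 x + 10.8 y = -2319.74
Solving the 2×2 system: x ≈ -9.0, y ≈ 66.2 km.
Check against A (with the unrounded x, y): √((x + 106.6)²+(y + 124.5)²) = 214.22 ≈ 214.22 km. ✓

(-9.0, 66.2)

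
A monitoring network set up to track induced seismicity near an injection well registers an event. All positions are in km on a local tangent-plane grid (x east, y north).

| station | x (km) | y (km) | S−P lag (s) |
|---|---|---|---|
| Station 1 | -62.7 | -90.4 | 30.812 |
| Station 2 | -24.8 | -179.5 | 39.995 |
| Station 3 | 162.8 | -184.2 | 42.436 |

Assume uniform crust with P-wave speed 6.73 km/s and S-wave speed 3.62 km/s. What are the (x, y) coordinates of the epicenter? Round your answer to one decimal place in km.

43.8 km east, 126.2 km north

Distance from S−P lag: d = Δt · v_P v_S / (v_P − v_S) = Δt · (6.73·3.62)/(6.73−3.62) ≈ 7.8336·Δt.
So d_Station 1 = 241.37, d_Station 2 = 313.31, d_Station 3 = 332.43 km.
Circle about each station: (x + 62.7)² + (y + 90.4)² = 241.37²; (x + 24.8)² + (y + 179.5)² = 313.31²; (x − 162.8)² + (y + 184.2)² = 332.43².
Subtracting pairs of circle equations eliminates x²+y² and gives linear equations (the radical axes):
75.8 x − 178.2 y = -19171.84
451.0 x − 187.6 y = -3920.20
Solving the 2×2 system: x ≈ 43.8, y ≈ 126.2 km.
Check against Station 1 (with the unrounded x, y): √((x + 62.7)²+(y + 90.4)²) = 241.39 ≈ 241.37 km. ✓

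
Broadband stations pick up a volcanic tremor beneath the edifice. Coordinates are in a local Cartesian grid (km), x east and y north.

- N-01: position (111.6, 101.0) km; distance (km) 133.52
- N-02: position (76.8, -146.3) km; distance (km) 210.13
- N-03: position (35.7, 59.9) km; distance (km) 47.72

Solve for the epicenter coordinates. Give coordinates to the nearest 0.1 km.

(-9.7, 45.2)

Circle about each station: (x − 111.6)² + (y − 101.0)² = 133.52²; (x − 76.8)² + (y + 146.3)² = 210.13²; (x − 35.7)² + (y − 59.9)² = 47.72².
Subtracting the N-01 equation from the N-02 and N-03 equations removes the quadratic terms:
-69.6 x − 494.6 y = -21680.66
-151.8 x − 82.2 y = -2242.67
Solving the 2×2 system: x ≈ -9.7, y ≈ 45.2 km.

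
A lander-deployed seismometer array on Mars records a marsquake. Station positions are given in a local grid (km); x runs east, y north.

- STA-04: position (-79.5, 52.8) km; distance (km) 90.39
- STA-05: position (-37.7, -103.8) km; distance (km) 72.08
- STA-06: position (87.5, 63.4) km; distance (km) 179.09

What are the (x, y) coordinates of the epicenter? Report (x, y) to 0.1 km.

-61.6 km east, -35.8 km north

Circle about each station: (x + 79.5)² + (y − 52.8)² = 90.39²; (x + 37.7)² + (y + 103.8)² = 72.08²; (x − 87.5)² + (y − 63.4)² = 179.09².
Subtracting the STA-04 equation from the STA-05 and STA-06 equations removes the quadratic terms:
83.6 x − 313.2 y = 6062.47
334.0 x + 21.2 y = -21335.16
Solving the 2×2 system: x ≈ -61.6, y ≈ -35.8 km.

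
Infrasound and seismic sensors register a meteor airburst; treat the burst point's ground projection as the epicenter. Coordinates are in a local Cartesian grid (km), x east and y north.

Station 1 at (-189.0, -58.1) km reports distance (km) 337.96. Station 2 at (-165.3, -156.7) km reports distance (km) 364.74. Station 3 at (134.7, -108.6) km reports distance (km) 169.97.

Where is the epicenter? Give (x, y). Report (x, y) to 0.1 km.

Circle about each station: (x + 189.0)² + (y + 58.1)² = 337.96²; (x + 165.3)² + (y + 156.7)² = 364.74²; (x − 134.7)² + (y + 108.6)² = 169.97².
Subtracting the Station 1 equation from the Station 2 and Station 3 equations removes the quadratic terms:
47.4 x − 197.2 y = -6035.94
647.4 x − 101.0 y = 76168.60
Solving the 2×2 system: x ≈ 127.2, y ≈ 61.2 km.
Check against Station 1 (with the unrounded x, y): √((x + 189.0)²+(y + 58.1)²) = 337.95 ≈ 337.96 km. ✓

(127.2, 61.2)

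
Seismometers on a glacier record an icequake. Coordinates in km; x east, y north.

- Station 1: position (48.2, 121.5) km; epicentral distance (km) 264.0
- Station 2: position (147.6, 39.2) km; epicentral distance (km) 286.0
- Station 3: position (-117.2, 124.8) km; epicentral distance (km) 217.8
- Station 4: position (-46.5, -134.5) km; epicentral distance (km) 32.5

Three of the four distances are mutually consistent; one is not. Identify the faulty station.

Solve using three stations at a time. Using Station 1, Station 2, Station 3 (subtract circle equations pairwise → linear system) gives (x, y) ≈ (-106.1, -92.5).
Distances from that point to each station vs reported:
  Station 1: calculated 263.8 vs reported 264.0 → residual 0.2 km
  Station 2: calculated 285.8 vs reported 286.0 → residual 0.2 km
  Station 3: calculated 217.6 vs reported 217.8 → residual 0.2 km
  Station 4: calculated 72.9 vs reported 32.5 → residual 40.4 km
Station 1, Station 2, Station 3 are mutually consistent (residuals ≈ 0); Station 4 is off by 40.4 km.

Station 4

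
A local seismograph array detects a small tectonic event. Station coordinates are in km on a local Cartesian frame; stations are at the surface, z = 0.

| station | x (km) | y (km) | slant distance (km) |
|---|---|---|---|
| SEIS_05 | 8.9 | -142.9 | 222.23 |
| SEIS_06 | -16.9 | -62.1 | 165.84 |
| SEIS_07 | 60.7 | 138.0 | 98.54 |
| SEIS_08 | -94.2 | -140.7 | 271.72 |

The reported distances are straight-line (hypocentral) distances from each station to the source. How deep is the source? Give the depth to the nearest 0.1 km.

Each station gives a sphere (x−x_i)² + (y−y_i)² + z² = d_i² (stations at z=0).
Subtracting the SEIS_05 sphere from SEIS_06 and SEIS_07: z² cancels, leaving linear equations in x and y:
-51.6 x + 161.6 y = 5525.67
103.6 x + 561.8 y = 41904.91
Solving: x ≈ 80.198, y ≈ 59.801 km (keep extra digits for the depth step; rounded: 80.2, 59.8).
Then from the SEIS_05 sphere: z² = 222.23² − (x − 8.9)² − (y + 142.9)² with x = 80.198, y = 59.801, so z ≈ 56.702 ≈ 56.7 km.
Check against SEIS_08 (with the unrounded solution): distance 271.72 ≈ 271.72 km. ✓

z ≈ 56.7 km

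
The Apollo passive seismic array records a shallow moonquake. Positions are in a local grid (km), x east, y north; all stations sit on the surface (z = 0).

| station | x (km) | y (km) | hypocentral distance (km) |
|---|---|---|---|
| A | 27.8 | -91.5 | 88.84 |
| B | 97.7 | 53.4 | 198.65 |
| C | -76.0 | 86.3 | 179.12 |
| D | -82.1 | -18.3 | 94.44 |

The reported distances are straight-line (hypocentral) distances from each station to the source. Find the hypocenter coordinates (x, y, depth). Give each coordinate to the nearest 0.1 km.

Each station gives a sphere (x−x_i)² + (y−y_i)² + z² = d_i² (stations at z=0).
Subtracting the A sphere from B and C: z² cancels, leaving linear equations in x and y:
139.8 x + 289.8 y = -28317.52
-207.6 x + 355.6 y = -20112.83
Solving: x ≈ -38.598, y ≈ -79.094 km (keep extra digits for the depth step; rounded: -38.6, -79.1).
Then from the A sphere: z² = 88.84² − (x − 27.8)² − (y + 91.5)² with x = -38.598, y = -79.094, so z ≈ 57.706 ≈ 57.7 km.

(-38.6, -79.1, 57.7)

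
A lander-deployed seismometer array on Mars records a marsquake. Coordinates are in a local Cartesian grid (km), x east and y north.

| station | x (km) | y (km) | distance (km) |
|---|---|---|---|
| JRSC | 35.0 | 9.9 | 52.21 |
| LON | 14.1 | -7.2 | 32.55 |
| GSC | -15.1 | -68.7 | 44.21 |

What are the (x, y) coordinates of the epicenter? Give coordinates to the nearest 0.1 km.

Circle about each station: (x − 35.0)² + (y − 9.9)² = 52.21²; (x − 14.1)² + (y + 7.2)² = 32.55²; (x + 15.1)² + (y + 68.7)² = 44.21².
Subtracting pairs of circle equations eliminates x²+y² and gives linear equations (the radical axes):
-41.8 x − 34.2 y = 594.02
-100.2 x − 157.2 y = 4396.05
Solving the 2×2 system: x ≈ 18.1, y ≈ -39.5 km.

x ≈ 18.1 km, y ≈ -39.5 km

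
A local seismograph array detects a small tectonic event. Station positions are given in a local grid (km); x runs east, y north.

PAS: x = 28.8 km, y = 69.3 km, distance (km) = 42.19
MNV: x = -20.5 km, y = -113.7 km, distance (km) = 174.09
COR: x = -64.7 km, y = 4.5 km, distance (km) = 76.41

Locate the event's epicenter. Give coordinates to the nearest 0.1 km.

Circle about each station: (x − 28.8)² + (y − 69.3)² = 42.19²; (x + 20.5)² + (y + 113.7)² = 174.09²; (x + 64.7)² + (y − 4.5)² = 76.41².
Subtracting pairs of circle equations eliminates x²+y² and gives linear equations (the radical axes):
-98.6 x − 366.0 y = -20811.32
-187.0 x − 129.6 y = -5484.08
Solving the 2×2 system: x ≈ -12.4, y ≈ 60.2 km.

-12.4 km east, 60.2 km north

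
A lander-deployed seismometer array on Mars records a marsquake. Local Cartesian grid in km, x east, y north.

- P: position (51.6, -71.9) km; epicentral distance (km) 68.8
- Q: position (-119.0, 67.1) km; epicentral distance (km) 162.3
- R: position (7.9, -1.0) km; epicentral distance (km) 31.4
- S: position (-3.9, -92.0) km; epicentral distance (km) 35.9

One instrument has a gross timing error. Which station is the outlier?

R

Solve using three stations at a time. Using P, Q, S (subtract circle equations pairwise → linear system) gives (x, y) ≈ (-15.8, -58.2).
Distances from that point to each station vs reported:
  P: calculated 68.8 vs reported 68.8 → residual 0.0 km
  Q: calculated 162.3 vs reported 162.3 → residual 0.0 km
  R: calculated 61.9 vs reported 31.4 → residual 30.5 km
  S: calculated 35.9 vs reported 35.9 → residual 0.0 km
P, Q, S are mutually consistent (residuals ≈ 0); R is off by 30.5 km.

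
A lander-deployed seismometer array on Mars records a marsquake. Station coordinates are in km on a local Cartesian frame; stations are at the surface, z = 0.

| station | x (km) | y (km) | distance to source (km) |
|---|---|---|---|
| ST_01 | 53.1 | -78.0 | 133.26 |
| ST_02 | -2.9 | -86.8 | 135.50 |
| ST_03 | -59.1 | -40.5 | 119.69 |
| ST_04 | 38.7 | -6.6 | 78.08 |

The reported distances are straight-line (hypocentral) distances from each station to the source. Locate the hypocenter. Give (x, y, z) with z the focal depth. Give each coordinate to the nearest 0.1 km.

Each station gives a sphere (x−x_i)² + (y−y_i)² + z² = d_i² (stations at z=0).
Subtracting the ST_01 sphere from ST_02 and ST_03: z² cancels, leaving linear equations in x and y:
-112.0 x − 17.6 y = -1962.98
-224.4 x + 75.0 y = -338.02
Solving: x ≈ 12.403, y ≈ 32.604 km (keep extra digits for the depth step; rounded: 12.4, 32.6).
Then from the ST_01 sphere: z² = 133.26² − (x − 53.1)² − (y + 78.0)² with x = 12.403, y = 32.604, so z ≈ 62.199 ≈ 62.2 km.

x ≈ 12.4 km, y ≈ 32.6 km, depth ≈ 62.2 km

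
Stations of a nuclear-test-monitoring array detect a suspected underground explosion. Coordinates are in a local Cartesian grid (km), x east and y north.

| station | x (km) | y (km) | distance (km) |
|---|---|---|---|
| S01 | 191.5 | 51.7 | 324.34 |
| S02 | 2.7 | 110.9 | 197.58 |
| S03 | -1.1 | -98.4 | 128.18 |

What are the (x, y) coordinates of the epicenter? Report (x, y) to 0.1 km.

Circle about each station: (x − 191.5)² + (y − 51.7)² = 324.34²; (x − 2.7)² + (y − 110.9)² = 197.58²; (x + 1.1)² + (y + 98.4)² = 128.18².
Subtracting the S01 equation from the S02 and S03 equations removes the quadratic terms:
-377.6 x + 118.4 y = 39119.54
-385.2 x − 300.2 y = 59104.95
Solving the 2×2 system: x ≈ -117.9, y ≈ -45.6 km.

x ≈ -117.9 km, y ≈ -45.6 km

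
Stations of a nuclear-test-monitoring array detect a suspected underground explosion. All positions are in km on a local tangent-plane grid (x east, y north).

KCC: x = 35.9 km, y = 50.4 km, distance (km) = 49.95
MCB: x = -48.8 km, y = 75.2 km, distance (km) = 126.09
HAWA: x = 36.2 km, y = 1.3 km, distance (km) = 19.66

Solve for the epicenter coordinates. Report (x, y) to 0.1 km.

Circle about each station: (x − 35.9)² + (y − 50.4)² = 49.95²; (x + 48.8)² + (y − 75.2)² = 126.09²; (x − 36.2)² + (y − 1.3)² = 19.66².
Subtracting the KCC equation from the MCB and HAWA equations removes the quadratic terms:
-169.4 x + 49.6 y = -9196.18
0.6 x − 98.2 y = -408.35
Solving the 2×2 system: x ≈ 55.6, y ≈ 4.5 km.

(55.6, 4.5)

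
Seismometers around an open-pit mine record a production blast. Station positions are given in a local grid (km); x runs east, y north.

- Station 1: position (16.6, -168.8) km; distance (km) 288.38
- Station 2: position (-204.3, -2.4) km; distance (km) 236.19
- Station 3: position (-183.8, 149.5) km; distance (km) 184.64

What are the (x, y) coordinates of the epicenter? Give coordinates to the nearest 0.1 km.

Circle about each station: (x − 16.6)² + (y + 168.8)² = 288.38²; (x + 204.3)² + (y + 2.4)² = 236.19²; (x + 183.8)² + (y − 149.5)² = 184.64².
Subtracting the Station 1 equation from the Station 2 and Station 3 equations removes the quadratic terms:
-441.8 x + 332.8 y = 40352.56
-400.8 x + 636.6 y = 76434.78
Solving the 2×2 system: x ≈ -1.7, y ≈ 119.0 km.

-1.7 km east, 119.0 km north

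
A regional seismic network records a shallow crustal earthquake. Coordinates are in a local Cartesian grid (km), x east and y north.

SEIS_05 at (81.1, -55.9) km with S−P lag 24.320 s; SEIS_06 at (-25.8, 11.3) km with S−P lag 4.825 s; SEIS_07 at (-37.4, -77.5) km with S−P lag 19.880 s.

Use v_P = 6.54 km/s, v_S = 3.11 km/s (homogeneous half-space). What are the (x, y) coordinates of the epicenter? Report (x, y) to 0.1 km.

-26.7 km east, 39.9 km north

Distance from S−P lag: d = Δt · v_P v_S / (v_P − v_S) = Δt · (6.54·3.11)/(6.54−3.11) ≈ 5.9299·Δt.
So d_SEIS_05 = 144.21, d_SEIS_06 = 28.61, d_SEIS_07 = 117.89 km.
Circle about each station: (x − 81.1)² + (y + 55.9)² = 144.21²; (x + 25.8)² + (y − 11.3)² = 28.61²; (x + 37.4)² + (y + 77.5)² = 117.89².
Subtracting the SEIS_05 equation from the SEIS_06 and SEIS_07 equations removes the quadratic terms:
-213.8 x + 134.4 y = 11069.30
-237.0 x − 43.2 y = 4601.46
Solving the 2×2 system: x ≈ -26.7, y ≈ 39.9 km.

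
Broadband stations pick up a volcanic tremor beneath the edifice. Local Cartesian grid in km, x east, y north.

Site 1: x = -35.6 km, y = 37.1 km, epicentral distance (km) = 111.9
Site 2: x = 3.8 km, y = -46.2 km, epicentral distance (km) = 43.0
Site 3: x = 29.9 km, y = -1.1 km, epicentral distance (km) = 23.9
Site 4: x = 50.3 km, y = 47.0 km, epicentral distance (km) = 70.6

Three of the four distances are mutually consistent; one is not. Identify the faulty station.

Solve using three stations at a time. Using Site 2, Site 3, Site 4 (subtract circle equations pairwise → linear system) gives (x, y) ≈ (40.0, -22.9).
Distances from that point to each station vs reported:
  Site 1: calculated 96.5 vs reported 111.9 → residual 15.4 km
  Site 2: calculated 43.1 vs reported 43.0 → residual 0.1 km
  Site 3: calculated 24.0 vs reported 23.9 → residual 0.1 km
  Site 4: calculated 70.6 vs reported 70.6 → residual 0.0 km
Site 2, Site 3, Site 4 are mutually consistent (residuals ≈ 0); Site 1 is off by 15.4 km.

Site 1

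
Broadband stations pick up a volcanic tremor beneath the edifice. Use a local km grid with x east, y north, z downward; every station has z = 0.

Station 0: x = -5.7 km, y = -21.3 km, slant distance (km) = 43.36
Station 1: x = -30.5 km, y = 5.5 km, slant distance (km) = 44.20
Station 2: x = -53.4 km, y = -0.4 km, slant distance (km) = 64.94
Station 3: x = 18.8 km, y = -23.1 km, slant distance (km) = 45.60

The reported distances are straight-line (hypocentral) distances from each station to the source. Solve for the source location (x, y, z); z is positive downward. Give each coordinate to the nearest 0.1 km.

Each station gives a sphere (x−x_i)² + (y−y_i)² + z² = d_i² (stations at z=0).
Subtracting the Station 0 sphere from Station 1 and Station 2: z² cancels, leaving linear equations in x and y:
-49.6 x + 53.6 y = 400.77
-95.4 x + 41.8 y = 28.43
Solving: x ≈ 5.009, y ≈ 12.112 km (keep extra digits for the depth step; rounded: 5.0, 12.1).
Then from the Station 0 sphere: z² = 43.36² − (x + 5.7)² − (y + 21.3)² with x = 5.009, y = 12.112, so z ≈ 25.476 ≈ 25.5 km.

x ≈ 5.0 km, y ≈ 12.1 km, depth ≈ 25.5 km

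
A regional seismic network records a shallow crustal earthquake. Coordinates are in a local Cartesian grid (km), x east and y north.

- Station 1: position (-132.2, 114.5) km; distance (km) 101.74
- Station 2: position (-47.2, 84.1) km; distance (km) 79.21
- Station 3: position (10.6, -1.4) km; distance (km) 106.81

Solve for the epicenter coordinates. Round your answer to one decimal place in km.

x ≈ -94.0 km, y ≈ 20.2 km

Circle about each station: (x + 132.2)² + (y − 114.5)² = 101.74²; (x + 47.2)² + (y − 84.1)² = 79.21²; (x − 10.6)² + (y + 1.4)² = 106.81².
Subtracting the Station 1 equation from the Station 2 and Station 3 equations removes the quadratic terms:
170.0 x − 60.8 y = -17209.64
285.6 x − 231.8 y = -31530.12
Solving the 2×2 system: x ≈ -94.0, y ≈ 20.2 km.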